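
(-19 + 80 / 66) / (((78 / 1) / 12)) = -1174 / 429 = -2.74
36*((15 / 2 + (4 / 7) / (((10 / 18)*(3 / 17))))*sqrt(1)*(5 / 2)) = 8397 / 7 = 1199.57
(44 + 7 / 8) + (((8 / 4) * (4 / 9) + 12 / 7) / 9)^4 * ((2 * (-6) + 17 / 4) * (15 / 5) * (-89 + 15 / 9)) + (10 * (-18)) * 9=-1290627761510617 / 826841416968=-1560.91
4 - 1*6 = -2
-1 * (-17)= 17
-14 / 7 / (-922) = 1 / 461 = 0.00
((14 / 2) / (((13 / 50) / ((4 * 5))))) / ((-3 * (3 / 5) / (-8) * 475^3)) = 448 / 20062575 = 0.00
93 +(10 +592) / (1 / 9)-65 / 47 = 5509.62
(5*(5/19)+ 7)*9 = 1422/19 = 74.84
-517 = -517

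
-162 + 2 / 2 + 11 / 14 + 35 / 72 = -80503 / 504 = -159.73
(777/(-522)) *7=-1813/174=-10.42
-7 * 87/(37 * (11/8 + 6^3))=-0.08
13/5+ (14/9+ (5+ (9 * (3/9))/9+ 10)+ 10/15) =907/45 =20.16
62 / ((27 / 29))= 1798 / 27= 66.59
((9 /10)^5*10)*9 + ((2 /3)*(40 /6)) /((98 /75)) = 83121827 /1470000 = 56.55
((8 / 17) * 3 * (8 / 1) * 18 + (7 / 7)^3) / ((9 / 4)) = 13892 / 153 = 90.80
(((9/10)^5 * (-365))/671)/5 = -4310577/67100000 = -0.06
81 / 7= 11.57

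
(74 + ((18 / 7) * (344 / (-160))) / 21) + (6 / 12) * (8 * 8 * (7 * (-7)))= -732189 / 490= -1494.26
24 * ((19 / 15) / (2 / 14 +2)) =1064 / 75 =14.19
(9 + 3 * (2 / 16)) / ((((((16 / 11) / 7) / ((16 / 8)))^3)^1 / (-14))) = -239679825 / 2048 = -117031.16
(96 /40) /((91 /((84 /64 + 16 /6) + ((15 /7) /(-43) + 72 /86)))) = 68867 /547820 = 0.13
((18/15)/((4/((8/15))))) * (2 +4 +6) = 1.92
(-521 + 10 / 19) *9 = -89001 / 19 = -4684.26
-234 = -234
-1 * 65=-65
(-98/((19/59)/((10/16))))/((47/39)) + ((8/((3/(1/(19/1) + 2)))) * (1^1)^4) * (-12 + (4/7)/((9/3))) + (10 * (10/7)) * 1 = -15615941/75012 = -208.18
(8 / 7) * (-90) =-720 / 7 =-102.86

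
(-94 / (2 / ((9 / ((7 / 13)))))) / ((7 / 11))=-60489 / 49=-1234.47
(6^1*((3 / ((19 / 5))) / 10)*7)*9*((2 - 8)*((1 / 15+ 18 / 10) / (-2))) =15876 / 95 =167.12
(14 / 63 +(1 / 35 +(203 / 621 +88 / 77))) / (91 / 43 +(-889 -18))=-804014 / 422854425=-0.00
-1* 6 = -6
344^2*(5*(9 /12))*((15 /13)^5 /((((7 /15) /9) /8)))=363938670000000 /2599051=140027521.58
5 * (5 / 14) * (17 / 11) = 2.76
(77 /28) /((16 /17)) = 187 /64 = 2.92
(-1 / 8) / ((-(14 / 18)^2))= 0.21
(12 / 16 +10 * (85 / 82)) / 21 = 1823 / 3444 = 0.53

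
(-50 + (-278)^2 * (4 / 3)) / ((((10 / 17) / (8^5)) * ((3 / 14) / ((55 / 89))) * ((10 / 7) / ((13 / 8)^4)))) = 323452036099192 / 4005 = 80762056454.23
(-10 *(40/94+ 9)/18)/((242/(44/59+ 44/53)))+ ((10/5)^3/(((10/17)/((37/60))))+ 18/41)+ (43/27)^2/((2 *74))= 1574870094647639/178785187148700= 8.81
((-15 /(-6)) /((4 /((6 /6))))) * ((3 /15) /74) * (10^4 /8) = 625 /296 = 2.11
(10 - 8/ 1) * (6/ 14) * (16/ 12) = 8/ 7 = 1.14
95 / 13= 7.31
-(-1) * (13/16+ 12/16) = 25/16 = 1.56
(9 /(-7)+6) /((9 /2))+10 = 232 /21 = 11.05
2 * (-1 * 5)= -10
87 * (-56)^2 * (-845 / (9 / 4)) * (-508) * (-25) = -3903862144000 / 3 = -1301287381333.33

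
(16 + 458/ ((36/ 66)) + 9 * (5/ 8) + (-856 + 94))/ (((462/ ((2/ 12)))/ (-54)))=-2383/ 1232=-1.93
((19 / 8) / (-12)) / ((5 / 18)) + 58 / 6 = 2149 / 240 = 8.95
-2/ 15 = -0.13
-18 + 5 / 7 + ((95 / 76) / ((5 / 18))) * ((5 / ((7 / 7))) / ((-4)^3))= -15803 / 896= -17.64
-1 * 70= -70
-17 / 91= -0.19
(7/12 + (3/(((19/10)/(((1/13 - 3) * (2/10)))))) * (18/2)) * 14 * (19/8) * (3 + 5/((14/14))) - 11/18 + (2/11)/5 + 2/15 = -13224703/6435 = -2055.12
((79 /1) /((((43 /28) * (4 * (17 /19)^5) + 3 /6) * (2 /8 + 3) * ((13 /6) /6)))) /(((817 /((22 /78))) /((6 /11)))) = 41510887488 /13173073556045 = 0.00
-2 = -2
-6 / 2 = -3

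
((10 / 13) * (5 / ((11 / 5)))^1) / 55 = 50 / 1573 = 0.03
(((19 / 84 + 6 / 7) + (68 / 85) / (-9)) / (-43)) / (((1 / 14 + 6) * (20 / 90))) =-1253 / 73100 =-0.02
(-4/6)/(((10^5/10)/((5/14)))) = -1/42000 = -0.00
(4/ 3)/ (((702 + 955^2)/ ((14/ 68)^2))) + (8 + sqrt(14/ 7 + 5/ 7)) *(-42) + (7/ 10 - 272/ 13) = -36645900509111/ 102873460170 - 6 *sqrt(133) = -425.42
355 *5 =1775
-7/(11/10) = -70/11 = -6.36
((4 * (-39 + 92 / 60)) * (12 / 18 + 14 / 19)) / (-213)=35968 / 36423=0.99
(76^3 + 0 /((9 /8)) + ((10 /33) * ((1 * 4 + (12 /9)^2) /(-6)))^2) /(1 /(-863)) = -300750989492528 /793881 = -378836361.49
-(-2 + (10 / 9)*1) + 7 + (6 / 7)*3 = 659 / 63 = 10.46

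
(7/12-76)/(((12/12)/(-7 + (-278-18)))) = 91405/4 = 22851.25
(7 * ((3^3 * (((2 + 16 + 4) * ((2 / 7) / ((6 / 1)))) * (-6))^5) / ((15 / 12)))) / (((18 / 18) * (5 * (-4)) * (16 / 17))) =78817.73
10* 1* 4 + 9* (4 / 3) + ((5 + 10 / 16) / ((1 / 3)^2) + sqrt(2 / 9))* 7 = 7* sqrt(2) / 3 + 3251 / 8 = 409.67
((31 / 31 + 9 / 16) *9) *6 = 675 / 8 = 84.38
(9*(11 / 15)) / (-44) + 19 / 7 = 359 / 140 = 2.56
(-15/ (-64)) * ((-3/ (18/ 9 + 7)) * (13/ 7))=-65/ 448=-0.15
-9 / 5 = -1.80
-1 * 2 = -2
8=8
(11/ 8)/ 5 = 0.28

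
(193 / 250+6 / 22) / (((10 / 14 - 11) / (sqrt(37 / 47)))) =-20111 * sqrt(1739) / 9306000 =-0.09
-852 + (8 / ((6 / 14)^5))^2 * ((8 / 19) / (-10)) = -77093089804 / 5609655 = -13742.93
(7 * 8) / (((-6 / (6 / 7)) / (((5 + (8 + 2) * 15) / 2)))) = -620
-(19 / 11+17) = -206 / 11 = -18.73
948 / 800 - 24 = -4563 / 200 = -22.82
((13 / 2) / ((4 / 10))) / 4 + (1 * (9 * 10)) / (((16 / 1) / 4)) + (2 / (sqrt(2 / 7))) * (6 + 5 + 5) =425 / 16 + 16 * sqrt(14) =86.43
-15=-15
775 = 775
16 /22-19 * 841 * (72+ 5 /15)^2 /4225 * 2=-16553268682 /418275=-39575.09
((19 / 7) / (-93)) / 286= -19 / 186186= -0.00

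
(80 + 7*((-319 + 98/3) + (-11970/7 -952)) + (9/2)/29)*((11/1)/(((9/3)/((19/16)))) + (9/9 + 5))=-1777830131/8352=-212862.80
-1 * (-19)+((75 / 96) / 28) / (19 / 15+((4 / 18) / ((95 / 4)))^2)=15782993321 / 829721984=19.02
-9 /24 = -3 /8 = -0.38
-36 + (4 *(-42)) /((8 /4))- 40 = -160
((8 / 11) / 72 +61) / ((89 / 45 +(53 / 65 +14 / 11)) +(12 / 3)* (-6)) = -98150 / 32069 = -3.06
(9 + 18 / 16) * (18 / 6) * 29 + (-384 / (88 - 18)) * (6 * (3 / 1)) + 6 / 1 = 788.13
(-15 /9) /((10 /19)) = -19 /6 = -3.17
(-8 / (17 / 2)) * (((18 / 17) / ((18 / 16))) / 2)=-128 / 289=-0.44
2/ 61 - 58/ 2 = -1767/ 61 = -28.97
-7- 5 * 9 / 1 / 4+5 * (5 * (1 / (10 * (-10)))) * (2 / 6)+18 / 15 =-257 / 15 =-17.13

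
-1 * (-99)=99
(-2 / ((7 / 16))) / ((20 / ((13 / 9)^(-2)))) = -648 / 5915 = -0.11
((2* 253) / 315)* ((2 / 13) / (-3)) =-0.08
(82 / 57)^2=6724 / 3249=2.07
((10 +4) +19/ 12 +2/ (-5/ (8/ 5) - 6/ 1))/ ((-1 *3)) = -13459/ 2628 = -5.12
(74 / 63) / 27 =74 / 1701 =0.04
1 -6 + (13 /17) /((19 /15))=-1420 /323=-4.40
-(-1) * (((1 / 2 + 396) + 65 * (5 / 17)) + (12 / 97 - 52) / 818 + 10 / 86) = 24109690027 / 58001926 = 415.67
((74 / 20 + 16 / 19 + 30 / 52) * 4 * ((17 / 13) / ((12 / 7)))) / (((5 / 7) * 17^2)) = 309778 / 4094025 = 0.08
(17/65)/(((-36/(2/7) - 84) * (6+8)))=-17/191100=-0.00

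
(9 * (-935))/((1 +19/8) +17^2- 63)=-13464/367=-36.69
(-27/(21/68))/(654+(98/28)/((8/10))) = -4896/36869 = -0.13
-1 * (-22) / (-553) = -22 / 553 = -0.04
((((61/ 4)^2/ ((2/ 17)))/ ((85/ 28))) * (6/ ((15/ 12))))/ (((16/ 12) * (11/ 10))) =2131.12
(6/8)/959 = 3/3836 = 0.00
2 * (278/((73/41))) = 22796/73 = 312.27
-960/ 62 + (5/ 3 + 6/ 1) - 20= -2587/ 93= -27.82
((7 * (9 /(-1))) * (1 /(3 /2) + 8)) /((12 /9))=-819 /2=-409.50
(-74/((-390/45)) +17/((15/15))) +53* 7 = 5155/13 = 396.54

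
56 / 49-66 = -454 / 7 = -64.86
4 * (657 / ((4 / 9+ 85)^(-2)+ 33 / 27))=3496717593 / 1626425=2149.94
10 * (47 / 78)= 235 / 39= 6.03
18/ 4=9/ 2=4.50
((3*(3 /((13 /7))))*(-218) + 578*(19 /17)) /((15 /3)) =-5336 /65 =-82.09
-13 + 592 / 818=-5021 / 409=-12.28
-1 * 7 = -7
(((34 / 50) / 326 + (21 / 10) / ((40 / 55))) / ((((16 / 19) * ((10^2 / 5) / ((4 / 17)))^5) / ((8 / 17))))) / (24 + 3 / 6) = 3579619 / 240983454503750000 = 0.00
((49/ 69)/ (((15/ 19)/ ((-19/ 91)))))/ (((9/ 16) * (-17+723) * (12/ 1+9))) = -0.00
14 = 14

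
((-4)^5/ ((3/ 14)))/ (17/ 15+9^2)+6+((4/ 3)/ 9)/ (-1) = -15542/ 297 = -52.33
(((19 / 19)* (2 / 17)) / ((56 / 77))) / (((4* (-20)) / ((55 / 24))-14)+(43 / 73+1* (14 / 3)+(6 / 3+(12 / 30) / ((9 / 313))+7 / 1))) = -397485 / 50967496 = -0.01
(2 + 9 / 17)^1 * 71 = 3053 / 17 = 179.59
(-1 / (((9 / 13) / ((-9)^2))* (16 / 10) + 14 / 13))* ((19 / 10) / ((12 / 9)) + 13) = -13.23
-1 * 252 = -252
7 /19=0.37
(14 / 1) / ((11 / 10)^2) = 1400 / 121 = 11.57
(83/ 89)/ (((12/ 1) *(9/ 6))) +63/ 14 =3646/ 801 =4.55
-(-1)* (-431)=-431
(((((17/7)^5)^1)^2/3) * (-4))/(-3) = 8063975601796/2542277241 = 3171.95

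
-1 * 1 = -1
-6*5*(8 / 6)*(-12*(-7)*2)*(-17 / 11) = 114240 / 11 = 10385.45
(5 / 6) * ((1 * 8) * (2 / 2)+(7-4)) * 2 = 55 / 3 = 18.33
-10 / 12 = -0.83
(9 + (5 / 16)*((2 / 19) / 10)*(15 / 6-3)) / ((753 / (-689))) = -3769519 / 457824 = -8.23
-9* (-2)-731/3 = -677/3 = -225.67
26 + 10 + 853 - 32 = 857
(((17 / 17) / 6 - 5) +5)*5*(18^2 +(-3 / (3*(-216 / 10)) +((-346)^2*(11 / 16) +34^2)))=22621895 / 324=69820.66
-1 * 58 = -58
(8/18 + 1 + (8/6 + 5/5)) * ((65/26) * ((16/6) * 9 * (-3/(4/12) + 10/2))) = -2720/3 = -906.67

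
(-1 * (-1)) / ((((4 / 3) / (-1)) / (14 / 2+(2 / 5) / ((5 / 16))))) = -621 / 100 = -6.21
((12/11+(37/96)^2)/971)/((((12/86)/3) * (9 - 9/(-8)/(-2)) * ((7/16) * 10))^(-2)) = 311693011875/82834018533376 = 0.00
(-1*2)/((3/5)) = -10/3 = -3.33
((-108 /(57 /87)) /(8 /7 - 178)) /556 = 5481 /3269558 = 0.00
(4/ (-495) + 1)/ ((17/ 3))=491/ 2805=0.18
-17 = -17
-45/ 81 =-5/ 9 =-0.56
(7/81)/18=0.00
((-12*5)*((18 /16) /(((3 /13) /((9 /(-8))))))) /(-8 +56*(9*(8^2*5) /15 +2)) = 5265 /173696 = 0.03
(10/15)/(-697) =-2/2091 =-0.00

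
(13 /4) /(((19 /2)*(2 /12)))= 39 /19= 2.05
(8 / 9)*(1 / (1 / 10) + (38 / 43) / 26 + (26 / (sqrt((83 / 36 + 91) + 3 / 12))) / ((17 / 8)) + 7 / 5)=11.29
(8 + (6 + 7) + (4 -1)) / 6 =4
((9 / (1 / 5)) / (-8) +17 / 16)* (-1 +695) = -25331 / 8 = -3166.38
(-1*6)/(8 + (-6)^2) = -3/22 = -0.14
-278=-278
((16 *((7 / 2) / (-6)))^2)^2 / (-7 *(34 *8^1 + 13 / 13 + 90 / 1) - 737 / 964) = -592528384 / 198471141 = -2.99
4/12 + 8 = 25/3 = 8.33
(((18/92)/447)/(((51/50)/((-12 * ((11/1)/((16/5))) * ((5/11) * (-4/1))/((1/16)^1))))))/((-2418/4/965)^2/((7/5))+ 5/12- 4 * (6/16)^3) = 15018796800000/14175280486999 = 1.06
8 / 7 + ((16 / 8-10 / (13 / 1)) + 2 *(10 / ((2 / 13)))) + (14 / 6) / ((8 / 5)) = 292289 / 2184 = 133.83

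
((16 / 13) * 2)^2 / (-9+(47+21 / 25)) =25600 / 164099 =0.16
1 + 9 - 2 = 8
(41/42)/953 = 41/40026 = 0.00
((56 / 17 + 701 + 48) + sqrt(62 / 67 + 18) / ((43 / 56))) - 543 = 112*sqrt(21239) / 2881 + 3558 / 17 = 214.96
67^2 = 4489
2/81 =0.02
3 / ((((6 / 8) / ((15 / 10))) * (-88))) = -3 / 44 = -0.07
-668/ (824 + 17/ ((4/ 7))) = -2672/ 3415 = -0.78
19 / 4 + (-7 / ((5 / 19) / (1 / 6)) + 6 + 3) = 559 / 60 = 9.32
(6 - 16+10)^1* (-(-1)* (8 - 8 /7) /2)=0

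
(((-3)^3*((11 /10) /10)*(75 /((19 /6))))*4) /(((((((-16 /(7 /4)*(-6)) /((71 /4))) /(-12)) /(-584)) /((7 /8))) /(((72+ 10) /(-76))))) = 27833005431 /46208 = 602341.70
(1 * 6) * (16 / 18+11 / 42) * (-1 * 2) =-13.81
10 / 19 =0.53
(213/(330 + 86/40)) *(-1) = -4260/6643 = -0.64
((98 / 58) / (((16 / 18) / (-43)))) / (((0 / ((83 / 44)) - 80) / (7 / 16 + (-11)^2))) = 1270521 / 10240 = 124.07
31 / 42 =0.74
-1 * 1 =-1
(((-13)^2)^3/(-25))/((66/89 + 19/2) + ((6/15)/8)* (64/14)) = -6014204014/326145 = -18440.28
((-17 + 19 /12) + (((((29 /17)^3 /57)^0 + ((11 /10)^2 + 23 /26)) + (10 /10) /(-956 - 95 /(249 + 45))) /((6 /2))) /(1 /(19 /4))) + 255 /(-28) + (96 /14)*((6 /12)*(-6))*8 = -5655322602019 /30702562800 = -184.20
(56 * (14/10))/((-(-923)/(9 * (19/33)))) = 0.44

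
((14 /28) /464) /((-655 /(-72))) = 9 /75980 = 0.00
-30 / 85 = -6 / 17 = -0.35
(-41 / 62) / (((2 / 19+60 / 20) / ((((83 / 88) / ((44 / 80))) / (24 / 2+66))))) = -323285 / 69048408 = -0.00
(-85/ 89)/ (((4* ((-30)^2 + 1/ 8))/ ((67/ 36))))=-5695/ 11536002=-0.00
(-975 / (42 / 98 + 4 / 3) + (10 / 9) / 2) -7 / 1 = -186421 / 333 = -559.82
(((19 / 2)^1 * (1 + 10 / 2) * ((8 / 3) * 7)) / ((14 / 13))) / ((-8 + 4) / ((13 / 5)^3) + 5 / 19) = 41242084 / 1485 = 27772.45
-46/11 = -4.18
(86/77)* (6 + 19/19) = 86/11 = 7.82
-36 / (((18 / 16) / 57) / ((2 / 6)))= -608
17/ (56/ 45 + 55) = 765/ 2531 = 0.30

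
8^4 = 4096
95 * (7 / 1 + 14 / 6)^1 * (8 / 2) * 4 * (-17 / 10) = -72352 / 3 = -24117.33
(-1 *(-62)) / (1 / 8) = 496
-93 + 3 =-90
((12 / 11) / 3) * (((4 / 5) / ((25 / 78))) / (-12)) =-104 / 1375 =-0.08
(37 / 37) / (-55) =-1 / 55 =-0.02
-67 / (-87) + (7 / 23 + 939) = 1881089 / 2001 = 940.07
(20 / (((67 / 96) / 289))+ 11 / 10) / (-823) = -5549537 / 551410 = -10.06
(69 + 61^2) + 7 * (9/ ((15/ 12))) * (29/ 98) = 133172/ 35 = 3804.91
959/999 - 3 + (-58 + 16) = -43996/999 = -44.04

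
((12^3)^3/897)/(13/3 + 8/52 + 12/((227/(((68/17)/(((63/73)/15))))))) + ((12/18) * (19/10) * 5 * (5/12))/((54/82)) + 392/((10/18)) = 7977346587521947/11308447260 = 705432.53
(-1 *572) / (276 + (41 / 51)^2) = -1487772 / 719557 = -2.07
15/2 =7.50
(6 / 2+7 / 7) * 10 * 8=320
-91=-91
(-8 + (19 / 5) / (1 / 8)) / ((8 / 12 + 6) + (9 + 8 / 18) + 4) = 1008 / 905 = 1.11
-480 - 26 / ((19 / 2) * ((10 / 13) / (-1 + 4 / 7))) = -318186 / 665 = -478.48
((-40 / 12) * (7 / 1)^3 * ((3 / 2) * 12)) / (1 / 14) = -288120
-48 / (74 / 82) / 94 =-984 / 1739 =-0.57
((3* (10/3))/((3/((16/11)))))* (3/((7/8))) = 1280/77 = 16.62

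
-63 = -63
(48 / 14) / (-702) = -0.00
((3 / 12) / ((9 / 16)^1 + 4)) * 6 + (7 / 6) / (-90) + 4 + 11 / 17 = 3325813 / 670140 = 4.96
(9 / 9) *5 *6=30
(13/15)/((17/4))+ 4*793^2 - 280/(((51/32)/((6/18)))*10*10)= 1924277648/765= 2515395.62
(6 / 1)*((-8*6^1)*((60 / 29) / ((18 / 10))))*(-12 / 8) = 14400 / 29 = 496.55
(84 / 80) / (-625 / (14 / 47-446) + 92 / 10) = 36659 / 370161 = 0.10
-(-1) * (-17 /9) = -17 /9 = -1.89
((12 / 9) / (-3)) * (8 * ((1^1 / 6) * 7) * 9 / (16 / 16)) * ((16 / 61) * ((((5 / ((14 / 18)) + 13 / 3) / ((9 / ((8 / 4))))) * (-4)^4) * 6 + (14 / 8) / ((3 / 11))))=-36034.02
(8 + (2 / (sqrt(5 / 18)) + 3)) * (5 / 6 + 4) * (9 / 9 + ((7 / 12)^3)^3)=150803884811 * sqrt(10) / 25798901760 + 1658842732921 / 30958682112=72.07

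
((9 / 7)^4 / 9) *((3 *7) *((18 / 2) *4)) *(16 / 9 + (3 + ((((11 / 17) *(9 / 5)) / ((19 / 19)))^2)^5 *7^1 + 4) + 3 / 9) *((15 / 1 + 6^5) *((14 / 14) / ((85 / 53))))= 539034541876151688482017098948 / 11714027058272998046875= 46016159.87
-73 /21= -3.48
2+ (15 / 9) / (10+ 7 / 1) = 107 / 51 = 2.10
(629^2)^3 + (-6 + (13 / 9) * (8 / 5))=61930398232359717.31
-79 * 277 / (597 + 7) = -21883 / 604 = -36.23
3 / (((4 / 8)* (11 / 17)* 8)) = 51 / 44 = 1.16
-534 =-534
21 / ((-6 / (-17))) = 119 / 2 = 59.50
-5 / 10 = -1 / 2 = -0.50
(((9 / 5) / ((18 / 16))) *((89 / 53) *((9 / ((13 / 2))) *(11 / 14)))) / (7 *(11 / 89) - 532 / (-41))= 85736904 / 405976025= 0.21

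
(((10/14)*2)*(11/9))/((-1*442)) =-55/13923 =-0.00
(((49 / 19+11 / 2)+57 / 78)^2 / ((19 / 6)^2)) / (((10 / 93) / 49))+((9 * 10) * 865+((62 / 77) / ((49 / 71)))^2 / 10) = 127569487402143056852 / 1567634176713605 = 81377.08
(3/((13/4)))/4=3/13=0.23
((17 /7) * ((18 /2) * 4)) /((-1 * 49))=-612 /343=-1.78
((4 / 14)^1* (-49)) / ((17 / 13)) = -182 / 17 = -10.71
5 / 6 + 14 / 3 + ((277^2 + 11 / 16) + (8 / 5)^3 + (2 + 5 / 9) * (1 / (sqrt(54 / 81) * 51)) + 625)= 23 * sqrt(6) / 918 + 154728567 / 2000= 77364.34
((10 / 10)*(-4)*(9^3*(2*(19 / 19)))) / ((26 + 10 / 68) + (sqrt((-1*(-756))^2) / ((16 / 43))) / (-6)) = 793152 / 42497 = 18.66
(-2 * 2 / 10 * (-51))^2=416.16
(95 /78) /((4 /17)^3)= 466735 /4992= 93.50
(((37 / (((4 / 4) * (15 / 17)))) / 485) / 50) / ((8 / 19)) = 11951 / 2910000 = 0.00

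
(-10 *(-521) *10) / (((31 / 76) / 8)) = 31676800 / 31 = 1021832.26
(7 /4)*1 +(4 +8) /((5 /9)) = 467 /20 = 23.35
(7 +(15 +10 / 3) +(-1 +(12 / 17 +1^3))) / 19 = 1328 / 969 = 1.37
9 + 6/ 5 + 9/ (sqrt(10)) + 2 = 9 * sqrt(10)/ 10 + 61/ 5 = 15.05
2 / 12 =1 / 6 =0.17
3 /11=0.27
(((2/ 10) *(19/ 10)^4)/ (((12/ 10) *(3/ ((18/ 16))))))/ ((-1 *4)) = -0.20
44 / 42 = 22 / 21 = 1.05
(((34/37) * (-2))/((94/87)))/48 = -493/13912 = -0.04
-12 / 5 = -2.40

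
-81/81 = -1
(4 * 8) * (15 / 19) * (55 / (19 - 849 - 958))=-2200 / 2831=-0.78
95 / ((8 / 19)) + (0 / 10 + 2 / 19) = 34311 / 152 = 225.73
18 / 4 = 9 / 2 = 4.50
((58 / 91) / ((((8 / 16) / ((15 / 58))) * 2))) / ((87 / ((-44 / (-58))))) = 110 / 76531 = 0.00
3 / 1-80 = -77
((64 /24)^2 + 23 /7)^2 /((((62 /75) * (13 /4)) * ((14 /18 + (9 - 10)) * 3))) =-10725625 /177723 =-60.35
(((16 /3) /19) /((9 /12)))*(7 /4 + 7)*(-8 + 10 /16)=-4130 /171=-24.15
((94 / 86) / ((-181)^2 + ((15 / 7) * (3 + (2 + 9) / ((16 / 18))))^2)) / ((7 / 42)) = 884352 / 4564128403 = 0.00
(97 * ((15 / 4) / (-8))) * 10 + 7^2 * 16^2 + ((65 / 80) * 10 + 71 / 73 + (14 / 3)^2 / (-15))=1907448377 / 157680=12096.96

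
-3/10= -0.30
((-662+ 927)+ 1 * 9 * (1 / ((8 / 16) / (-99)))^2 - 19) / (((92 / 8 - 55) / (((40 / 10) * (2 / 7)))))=-1883104 / 203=-9276.37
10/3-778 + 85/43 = -772.69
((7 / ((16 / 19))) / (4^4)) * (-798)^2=21173733 / 1024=20677.47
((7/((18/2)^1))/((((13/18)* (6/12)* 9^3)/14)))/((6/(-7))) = -1372/28431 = -0.05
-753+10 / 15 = -2257 / 3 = -752.33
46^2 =2116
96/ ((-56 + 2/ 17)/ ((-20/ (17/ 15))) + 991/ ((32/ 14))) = 4608/ 20963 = 0.22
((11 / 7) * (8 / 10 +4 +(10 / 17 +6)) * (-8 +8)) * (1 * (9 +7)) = 0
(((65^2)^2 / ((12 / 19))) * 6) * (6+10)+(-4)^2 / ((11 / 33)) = 2713295048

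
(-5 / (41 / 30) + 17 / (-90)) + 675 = 2476553 / 3690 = 671.15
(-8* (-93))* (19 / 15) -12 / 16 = 18833 / 20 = 941.65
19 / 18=1.06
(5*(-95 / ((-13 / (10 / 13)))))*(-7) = -33250 / 169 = -196.75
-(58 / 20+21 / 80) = -253 / 80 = -3.16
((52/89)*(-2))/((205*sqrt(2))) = -52*sqrt(2)/18245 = -0.00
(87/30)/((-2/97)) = -2813/20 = -140.65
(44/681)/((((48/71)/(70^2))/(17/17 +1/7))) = 1093400/2043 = 535.19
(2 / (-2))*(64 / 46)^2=-1024 / 529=-1.94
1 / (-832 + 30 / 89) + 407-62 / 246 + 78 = 4413238285 / 9104214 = 484.75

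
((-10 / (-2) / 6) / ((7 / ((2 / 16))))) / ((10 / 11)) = 11 / 672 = 0.02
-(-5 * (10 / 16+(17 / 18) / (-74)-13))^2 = -27226650025 / 7096896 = -3836.42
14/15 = 0.93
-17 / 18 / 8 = -17 / 144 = -0.12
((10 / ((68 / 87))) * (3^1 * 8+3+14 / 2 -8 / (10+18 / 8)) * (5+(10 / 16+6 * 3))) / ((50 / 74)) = 71007921 / 4760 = 14917.63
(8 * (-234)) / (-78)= 24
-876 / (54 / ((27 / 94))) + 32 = 1285 / 47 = 27.34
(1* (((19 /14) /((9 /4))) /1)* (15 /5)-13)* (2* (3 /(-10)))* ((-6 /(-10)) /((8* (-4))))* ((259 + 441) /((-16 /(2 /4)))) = 705 /256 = 2.75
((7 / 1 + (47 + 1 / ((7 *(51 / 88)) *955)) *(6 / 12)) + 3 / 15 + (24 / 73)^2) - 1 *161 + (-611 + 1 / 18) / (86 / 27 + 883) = -5689613967601742 / 43471593249105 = -130.88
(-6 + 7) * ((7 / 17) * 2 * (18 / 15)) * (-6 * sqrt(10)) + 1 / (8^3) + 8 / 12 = 1027 / 1536-504 * sqrt(10) / 85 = -18.08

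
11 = 11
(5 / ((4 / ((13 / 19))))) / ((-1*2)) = -65 / 152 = -0.43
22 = 22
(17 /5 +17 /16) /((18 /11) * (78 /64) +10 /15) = 11781 /7025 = 1.68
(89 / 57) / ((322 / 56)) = 356 / 1311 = 0.27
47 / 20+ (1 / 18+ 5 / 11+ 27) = 59123 / 1980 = 29.86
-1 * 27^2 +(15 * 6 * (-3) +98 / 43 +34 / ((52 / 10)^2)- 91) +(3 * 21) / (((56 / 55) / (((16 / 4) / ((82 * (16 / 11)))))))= -20677778417 / 19068608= -1084.39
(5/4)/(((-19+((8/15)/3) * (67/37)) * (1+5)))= -2775/248792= -0.01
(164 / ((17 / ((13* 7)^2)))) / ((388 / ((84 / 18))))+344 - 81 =6054355 / 4947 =1223.84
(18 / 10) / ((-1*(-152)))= 9 / 760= 0.01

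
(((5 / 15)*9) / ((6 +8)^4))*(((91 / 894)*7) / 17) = 0.00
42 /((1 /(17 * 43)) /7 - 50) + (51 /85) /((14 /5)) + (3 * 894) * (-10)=-32022807923 /1193962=-26820.63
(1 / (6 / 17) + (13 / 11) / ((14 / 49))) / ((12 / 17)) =1955 / 198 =9.87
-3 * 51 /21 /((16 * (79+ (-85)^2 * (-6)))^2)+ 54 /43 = 181186413744495 /144278070205696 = 1.26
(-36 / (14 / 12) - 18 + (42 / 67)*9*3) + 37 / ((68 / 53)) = -3.09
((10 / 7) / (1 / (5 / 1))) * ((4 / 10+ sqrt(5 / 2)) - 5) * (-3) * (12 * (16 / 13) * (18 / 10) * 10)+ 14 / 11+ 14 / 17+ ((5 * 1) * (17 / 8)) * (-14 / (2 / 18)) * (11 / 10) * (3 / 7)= 3481787983 / 136136 - 259200 * sqrt(10) / 91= 16568.53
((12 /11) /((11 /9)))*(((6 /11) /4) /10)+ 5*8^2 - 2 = 2116371 /6655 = 318.01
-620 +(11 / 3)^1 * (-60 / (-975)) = -120856 / 195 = -619.77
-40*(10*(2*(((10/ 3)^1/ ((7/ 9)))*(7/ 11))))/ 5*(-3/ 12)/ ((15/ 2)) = 160/ 11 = 14.55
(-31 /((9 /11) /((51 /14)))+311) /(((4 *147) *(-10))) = -1453 /49392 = -0.03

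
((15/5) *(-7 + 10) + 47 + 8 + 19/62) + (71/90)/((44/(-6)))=1313509/20460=64.20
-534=-534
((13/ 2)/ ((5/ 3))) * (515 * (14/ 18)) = 9373/ 6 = 1562.17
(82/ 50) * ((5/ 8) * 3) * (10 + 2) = 369/ 10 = 36.90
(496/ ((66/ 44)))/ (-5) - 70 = -2042/ 15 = -136.13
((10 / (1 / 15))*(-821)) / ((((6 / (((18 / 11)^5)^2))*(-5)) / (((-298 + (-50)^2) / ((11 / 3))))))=96822609178715781120 / 285311670611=339357338.49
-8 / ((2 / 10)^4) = -5000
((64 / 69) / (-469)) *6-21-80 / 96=-21.85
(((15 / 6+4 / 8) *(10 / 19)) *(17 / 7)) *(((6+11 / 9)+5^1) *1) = 46.87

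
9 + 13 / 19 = 184 / 19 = 9.68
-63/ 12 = -21/ 4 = -5.25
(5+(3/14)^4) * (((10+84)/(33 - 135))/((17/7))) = -9031567/4758096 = -1.90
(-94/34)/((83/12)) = -564/1411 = -0.40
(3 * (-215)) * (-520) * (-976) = -327350400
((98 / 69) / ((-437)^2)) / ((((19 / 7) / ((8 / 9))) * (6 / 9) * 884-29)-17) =686 / 161745968775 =0.00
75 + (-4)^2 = 91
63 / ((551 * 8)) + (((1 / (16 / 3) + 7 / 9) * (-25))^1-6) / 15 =-2373779 / 1190160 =-1.99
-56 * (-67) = 3752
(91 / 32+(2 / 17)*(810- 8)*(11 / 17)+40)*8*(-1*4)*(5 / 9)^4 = -600516875 / 1896129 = -316.71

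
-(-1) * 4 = 4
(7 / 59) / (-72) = -7 / 4248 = -0.00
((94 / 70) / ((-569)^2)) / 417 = 47 / 4725291795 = 0.00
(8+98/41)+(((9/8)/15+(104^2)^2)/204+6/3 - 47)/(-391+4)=-1471.30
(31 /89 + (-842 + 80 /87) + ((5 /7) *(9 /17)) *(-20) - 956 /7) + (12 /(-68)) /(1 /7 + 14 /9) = -97109836478 /98591619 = -984.97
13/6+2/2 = 19/6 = 3.17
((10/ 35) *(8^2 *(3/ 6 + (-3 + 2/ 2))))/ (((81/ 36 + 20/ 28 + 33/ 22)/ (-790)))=121344/ 25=4853.76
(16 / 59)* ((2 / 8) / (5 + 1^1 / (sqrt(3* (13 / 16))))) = 780 / 56581- 16* sqrt(39) / 56581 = 0.01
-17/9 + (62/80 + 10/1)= 3199/360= 8.89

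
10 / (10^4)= 0.00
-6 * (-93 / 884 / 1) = 279 / 442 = 0.63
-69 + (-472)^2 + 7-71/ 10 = 2227149/ 10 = 222714.90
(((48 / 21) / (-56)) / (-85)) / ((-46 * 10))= -1 / 957950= -0.00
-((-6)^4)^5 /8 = -457019805007872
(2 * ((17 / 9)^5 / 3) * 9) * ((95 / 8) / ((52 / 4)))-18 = 116463127 / 1023516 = 113.79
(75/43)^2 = 5625/1849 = 3.04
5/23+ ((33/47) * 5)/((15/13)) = 3524/1081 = 3.26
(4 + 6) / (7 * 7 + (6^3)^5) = 2 / 94036996925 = 0.00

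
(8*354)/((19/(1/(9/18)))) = 5664/19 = 298.11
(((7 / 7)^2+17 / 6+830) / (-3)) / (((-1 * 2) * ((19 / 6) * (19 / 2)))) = 5003 / 1083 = 4.62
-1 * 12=-12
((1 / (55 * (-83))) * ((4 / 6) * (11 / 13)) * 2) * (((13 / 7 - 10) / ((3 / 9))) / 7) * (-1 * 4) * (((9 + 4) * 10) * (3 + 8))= -20064 / 4067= -4.93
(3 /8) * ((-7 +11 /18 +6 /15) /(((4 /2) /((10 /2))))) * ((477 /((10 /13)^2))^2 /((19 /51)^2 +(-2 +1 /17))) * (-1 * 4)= -3036812860778697 /375040000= -8097303.92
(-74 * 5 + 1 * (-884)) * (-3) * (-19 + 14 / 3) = -53922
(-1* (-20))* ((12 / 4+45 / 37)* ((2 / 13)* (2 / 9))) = 320 / 111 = 2.88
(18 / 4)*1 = 9 / 2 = 4.50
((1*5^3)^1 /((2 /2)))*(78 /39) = 250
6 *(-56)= -336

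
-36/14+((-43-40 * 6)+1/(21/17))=-5980/21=-284.76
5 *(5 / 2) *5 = 125 / 2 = 62.50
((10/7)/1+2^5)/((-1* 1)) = -234/7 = -33.43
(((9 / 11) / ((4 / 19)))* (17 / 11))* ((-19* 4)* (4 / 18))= -12274 / 121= -101.44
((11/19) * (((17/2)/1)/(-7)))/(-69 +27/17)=3179/304836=0.01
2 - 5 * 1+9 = 6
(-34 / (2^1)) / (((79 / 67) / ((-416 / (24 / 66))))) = 1303016 / 79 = 16493.87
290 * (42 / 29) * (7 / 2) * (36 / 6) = 8820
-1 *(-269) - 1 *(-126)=395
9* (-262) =-2358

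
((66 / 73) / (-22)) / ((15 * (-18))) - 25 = -164249 / 6570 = -25.00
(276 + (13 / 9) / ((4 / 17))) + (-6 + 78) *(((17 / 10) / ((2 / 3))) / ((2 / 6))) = 149929 / 180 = 832.94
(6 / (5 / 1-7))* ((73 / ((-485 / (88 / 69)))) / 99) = 584 / 100395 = 0.01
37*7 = 259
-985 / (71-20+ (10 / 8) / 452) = -1780880 / 92213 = -19.31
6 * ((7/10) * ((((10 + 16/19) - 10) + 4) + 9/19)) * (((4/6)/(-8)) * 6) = -2121/190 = -11.16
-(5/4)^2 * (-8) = 25/2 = 12.50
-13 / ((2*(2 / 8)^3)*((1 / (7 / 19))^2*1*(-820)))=5096 / 74005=0.07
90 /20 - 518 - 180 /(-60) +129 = -763 /2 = -381.50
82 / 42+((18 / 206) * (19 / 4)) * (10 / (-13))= 91843 / 56238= 1.63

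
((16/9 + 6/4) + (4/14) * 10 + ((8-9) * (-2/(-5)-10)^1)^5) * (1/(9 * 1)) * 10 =32107715593/354375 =90603.78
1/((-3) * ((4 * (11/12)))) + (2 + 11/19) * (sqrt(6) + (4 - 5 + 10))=49 * sqrt(6)/19 + 4832/209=29.44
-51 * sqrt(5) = -114.04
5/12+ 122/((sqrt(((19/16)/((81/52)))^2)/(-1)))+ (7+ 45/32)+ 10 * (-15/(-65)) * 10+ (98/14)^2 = -1876391/23712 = -79.13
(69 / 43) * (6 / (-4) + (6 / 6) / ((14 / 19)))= -69 / 301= -0.23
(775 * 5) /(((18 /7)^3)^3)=156370227125 /198359290368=0.79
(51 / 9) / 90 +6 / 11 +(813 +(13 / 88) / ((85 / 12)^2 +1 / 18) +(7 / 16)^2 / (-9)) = 745708820281 / 916565760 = 813.59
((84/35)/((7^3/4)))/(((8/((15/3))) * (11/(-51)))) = -306/3773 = -0.08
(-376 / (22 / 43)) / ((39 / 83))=-1564.04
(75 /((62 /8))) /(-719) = -300 /22289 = -0.01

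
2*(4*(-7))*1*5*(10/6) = -1400/3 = -466.67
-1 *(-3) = 3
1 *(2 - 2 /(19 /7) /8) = 145 /76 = 1.91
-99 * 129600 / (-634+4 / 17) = 109058400 / 5387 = 20244.74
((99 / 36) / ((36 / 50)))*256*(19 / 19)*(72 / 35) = 2011.43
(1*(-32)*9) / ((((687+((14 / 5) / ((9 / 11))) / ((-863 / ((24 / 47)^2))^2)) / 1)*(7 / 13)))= -22677627265419360 / 29128394649838799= -0.78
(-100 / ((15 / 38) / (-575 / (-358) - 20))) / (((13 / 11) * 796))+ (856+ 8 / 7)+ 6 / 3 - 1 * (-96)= 3112162503 / 3241511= 960.10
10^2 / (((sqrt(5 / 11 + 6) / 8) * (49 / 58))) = 46400 * sqrt(781) / 3479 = 372.73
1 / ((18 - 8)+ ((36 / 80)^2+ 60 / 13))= 5200 / 77053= 0.07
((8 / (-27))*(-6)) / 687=16 / 6183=0.00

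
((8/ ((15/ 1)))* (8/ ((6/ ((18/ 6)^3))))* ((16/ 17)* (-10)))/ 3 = -60.24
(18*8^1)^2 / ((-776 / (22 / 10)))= -28512 / 485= -58.79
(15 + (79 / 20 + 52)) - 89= -361 / 20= -18.05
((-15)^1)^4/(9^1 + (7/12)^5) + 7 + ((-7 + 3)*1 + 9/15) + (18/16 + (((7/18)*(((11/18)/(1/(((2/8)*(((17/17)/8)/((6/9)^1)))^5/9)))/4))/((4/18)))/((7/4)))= 108300014087721460359/19381426470256640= 5587.82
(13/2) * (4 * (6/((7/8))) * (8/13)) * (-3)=-2304/7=-329.14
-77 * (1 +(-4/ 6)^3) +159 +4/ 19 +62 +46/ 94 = 4038947/ 24111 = 167.51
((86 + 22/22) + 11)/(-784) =-1/8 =-0.12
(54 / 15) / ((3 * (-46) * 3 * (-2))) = 1 / 230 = 0.00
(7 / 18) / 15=7 / 270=0.03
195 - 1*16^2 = -61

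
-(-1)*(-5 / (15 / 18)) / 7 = -6 / 7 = -0.86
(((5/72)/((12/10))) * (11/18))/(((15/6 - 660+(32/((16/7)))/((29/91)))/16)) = -7975/8647641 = -0.00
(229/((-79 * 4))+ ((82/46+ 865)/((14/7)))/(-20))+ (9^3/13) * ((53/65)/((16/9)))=81697329/24565840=3.33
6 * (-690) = -4140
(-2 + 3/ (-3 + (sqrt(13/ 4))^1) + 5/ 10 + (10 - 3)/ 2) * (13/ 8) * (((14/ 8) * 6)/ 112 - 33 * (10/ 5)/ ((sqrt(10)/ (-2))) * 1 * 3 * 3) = -11583 * sqrt(130)/ 230 - 117 * sqrt(13)/ 2944 + 195/ 2944 + 3861 * sqrt(10)/ 46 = -308.85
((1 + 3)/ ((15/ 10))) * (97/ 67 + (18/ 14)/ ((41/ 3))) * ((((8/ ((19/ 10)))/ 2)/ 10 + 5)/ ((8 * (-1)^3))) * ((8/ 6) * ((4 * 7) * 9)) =-899.78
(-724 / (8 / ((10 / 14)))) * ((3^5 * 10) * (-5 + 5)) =0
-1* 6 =-6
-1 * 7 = -7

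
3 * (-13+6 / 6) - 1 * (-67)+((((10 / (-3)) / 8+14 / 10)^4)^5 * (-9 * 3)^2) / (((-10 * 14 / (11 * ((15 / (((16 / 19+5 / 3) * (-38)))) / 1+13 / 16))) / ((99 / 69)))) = -836571819829999157028241068183558545689 / 111968389429198848000000000000000000000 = -7.47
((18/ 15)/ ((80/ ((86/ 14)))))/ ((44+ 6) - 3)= 129/ 65800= 0.00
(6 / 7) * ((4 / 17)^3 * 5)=1920 / 34391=0.06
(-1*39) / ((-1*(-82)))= -39 / 82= -0.48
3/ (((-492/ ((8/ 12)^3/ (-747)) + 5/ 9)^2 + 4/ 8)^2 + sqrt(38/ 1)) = 4118948857818457941445453463159952/ 3250153331110707170924959118814261369346714301861001543787-33059881728 * sqrt(38)/ 61752913291103436247574223257470966017587571735359029331953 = 0.00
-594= -594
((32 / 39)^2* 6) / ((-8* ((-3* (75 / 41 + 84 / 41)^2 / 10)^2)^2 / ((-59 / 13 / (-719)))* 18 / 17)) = -0.00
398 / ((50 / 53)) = 10547 / 25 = 421.88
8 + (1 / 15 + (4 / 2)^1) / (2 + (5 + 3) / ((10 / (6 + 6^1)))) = 1423 / 174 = 8.18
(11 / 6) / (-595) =-11 / 3570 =-0.00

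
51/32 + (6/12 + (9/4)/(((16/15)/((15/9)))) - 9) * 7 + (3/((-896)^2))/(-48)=-427700225/12845056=-33.30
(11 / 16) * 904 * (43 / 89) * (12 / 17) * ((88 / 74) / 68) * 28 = 98773752 / 951677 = 103.79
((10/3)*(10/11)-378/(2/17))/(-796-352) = 105929/37884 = 2.80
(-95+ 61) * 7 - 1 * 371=-609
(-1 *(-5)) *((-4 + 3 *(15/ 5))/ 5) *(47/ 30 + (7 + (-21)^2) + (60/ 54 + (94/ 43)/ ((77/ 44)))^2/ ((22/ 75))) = 2342.79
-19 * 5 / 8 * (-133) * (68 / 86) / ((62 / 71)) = 15250445 / 10664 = 1430.09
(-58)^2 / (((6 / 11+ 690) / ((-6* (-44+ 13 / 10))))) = 1248.08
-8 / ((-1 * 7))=8 / 7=1.14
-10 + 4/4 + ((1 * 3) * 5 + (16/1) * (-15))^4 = 2562890616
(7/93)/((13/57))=133/403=0.33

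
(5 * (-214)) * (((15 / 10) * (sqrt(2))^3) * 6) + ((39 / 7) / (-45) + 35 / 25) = 134 / 105 - 19260 * sqrt(2) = -27236.48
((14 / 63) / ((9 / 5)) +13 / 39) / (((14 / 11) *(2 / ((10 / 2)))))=2035 / 2268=0.90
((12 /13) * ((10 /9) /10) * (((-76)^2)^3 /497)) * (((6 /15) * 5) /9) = 1541599428608 /174447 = 8837064.72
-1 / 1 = -1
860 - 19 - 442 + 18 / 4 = 807 / 2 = 403.50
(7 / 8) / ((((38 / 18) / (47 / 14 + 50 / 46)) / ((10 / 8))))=64395 / 27968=2.30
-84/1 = -84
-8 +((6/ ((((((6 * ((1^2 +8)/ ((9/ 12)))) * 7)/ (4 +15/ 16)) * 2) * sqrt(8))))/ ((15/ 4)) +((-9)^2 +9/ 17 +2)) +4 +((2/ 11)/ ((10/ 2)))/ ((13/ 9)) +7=79 * sqrt(2)/ 40320 +1052071/ 12155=86.56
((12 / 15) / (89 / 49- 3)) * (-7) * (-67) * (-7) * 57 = 18338838 / 145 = 126474.74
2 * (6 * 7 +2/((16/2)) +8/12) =515/6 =85.83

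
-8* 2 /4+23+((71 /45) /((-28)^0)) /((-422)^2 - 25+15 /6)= 304485307 /16025535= 19.00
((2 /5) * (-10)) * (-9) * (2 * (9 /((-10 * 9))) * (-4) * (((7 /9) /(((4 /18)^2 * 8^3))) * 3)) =1701 /640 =2.66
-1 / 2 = -0.50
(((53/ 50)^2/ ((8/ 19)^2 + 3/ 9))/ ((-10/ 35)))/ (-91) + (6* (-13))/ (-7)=403572147/ 35945000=11.23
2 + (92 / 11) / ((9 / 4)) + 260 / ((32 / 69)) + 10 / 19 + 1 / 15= 42656201 / 75240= 566.94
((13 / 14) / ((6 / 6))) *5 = 65 / 14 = 4.64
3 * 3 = 9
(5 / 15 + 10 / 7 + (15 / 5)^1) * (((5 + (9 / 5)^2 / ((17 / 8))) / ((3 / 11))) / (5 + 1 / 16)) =1952192 / 86751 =22.50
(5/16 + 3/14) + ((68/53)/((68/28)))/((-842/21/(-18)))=1909171/2499056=0.76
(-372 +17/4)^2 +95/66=71407513/528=135241.50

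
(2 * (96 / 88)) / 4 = 6 / 11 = 0.55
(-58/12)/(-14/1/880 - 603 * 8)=6380/6367701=0.00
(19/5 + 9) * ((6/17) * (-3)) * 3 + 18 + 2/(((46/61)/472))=2403022/1955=1229.17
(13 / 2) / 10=13 / 20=0.65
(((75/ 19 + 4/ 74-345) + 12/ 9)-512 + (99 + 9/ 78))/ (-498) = 41265319/ 27307332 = 1.51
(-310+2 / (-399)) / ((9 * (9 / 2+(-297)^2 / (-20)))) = 2473840 / 316435329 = 0.01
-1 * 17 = -17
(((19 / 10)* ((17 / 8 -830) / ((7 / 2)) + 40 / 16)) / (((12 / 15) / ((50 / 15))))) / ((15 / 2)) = -124507 / 504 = -247.04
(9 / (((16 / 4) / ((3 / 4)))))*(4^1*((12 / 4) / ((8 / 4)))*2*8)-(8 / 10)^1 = 806 / 5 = 161.20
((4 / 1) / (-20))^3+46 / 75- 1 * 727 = -726.39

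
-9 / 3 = -3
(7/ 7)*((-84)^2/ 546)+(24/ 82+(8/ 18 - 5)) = 8.66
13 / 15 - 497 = -7442 / 15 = -496.13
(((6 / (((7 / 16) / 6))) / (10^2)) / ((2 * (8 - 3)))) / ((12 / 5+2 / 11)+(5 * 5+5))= 99 / 39200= 0.00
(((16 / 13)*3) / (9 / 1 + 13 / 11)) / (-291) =-11 / 8827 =-0.00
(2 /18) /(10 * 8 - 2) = 1 /702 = 0.00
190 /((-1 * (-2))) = 95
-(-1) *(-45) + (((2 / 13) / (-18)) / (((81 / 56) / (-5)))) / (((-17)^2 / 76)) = -123227105 / 2738853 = -44.99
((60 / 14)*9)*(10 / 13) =2700 / 91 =29.67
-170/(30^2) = -17/90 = -0.19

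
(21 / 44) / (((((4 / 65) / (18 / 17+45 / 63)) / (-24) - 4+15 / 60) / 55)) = -4320225 / 617413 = -7.00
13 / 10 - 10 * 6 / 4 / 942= 1.28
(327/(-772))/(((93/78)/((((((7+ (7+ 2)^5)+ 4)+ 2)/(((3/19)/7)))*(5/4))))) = -27827208955/23932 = -1162761.53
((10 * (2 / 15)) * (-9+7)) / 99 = -8 / 297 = -0.03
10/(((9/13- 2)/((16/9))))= -2080/153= -13.59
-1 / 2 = -0.50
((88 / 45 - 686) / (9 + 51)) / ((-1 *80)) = 0.14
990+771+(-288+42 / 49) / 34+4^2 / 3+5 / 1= 629351 / 357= 1762.89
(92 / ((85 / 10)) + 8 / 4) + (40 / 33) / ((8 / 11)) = 739 / 51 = 14.49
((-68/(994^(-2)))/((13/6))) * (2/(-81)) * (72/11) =2149966336/429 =5011576.54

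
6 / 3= 2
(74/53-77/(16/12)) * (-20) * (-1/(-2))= 59735/106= 563.54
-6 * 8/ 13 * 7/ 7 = -48/ 13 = -3.69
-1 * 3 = -3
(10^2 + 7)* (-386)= -41302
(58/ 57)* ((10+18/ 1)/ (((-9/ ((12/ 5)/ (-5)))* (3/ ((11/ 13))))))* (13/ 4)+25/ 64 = 1.78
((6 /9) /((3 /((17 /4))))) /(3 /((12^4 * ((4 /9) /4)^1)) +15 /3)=2176 /11523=0.19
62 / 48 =31 / 24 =1.29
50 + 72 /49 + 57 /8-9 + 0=19441 /392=49.59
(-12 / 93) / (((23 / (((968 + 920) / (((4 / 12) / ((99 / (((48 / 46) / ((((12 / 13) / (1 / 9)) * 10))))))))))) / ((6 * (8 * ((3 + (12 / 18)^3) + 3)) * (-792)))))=24159198412800 / 403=59948383158.31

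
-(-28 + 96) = -68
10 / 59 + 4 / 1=246 / 59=4.17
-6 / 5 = -1.20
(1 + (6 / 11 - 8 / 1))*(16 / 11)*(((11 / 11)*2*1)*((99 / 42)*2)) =-6816 / 77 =-88.52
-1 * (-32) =32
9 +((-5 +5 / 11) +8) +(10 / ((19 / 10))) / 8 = 5481 / 418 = 13.11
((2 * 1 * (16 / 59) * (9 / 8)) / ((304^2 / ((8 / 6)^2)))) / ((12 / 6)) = 1 / 170392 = 0.00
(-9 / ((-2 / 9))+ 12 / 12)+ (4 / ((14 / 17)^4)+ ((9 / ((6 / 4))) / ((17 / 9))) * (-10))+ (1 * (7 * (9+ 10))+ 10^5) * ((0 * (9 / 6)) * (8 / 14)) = 3009319 / 163268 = 18.43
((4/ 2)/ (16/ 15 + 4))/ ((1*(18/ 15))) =25/ 76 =0.33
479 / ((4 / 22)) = 5269 / 2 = 2634.50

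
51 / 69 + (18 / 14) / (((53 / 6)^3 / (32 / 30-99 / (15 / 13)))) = 69638831 / 119845985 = 0.58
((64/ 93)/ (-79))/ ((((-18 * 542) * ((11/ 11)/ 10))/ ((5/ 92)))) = 200/ 412144659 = 0.00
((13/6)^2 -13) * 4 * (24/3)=-2392/9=-265.78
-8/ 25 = -0.32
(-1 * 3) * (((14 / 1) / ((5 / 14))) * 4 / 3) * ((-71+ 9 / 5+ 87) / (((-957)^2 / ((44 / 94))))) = -139552 / 97829325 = -0.00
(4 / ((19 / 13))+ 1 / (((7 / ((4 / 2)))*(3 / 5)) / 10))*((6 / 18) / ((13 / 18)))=5984 / 1729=3.46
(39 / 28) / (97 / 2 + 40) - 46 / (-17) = 38217 / 14042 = 2.72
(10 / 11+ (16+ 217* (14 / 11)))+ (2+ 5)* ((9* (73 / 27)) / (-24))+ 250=424507 / 792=535.99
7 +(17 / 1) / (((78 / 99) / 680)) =190831 / 13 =14679.31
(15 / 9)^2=25 / 9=2.78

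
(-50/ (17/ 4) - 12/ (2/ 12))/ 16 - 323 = -5580/ 17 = -328.24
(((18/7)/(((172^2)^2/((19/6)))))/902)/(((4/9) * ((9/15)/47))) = 40185/22104380942336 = 0.00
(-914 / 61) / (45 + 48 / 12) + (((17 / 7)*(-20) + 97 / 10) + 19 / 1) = -603097 / 29890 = -20.18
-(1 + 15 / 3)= -6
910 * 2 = 1820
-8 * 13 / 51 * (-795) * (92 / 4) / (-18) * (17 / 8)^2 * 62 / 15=-8351369 / 216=-38663.75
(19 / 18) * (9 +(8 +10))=57 / 2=28.50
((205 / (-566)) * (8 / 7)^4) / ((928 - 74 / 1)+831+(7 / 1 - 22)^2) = -41984 / 129781253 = -0.00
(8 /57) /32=1 /228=0.00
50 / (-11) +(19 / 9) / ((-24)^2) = -258991 / 57024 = -4.54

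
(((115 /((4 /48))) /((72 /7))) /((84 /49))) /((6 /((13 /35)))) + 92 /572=309235 /61776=5.01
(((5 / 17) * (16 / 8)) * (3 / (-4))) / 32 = -15 / 1088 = -0.01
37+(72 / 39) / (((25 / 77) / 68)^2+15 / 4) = 50109338989 / 1336523305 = 37.49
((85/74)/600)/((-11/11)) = -17/8880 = -0.00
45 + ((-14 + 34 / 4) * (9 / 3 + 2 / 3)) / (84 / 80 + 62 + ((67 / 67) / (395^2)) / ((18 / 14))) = 15823276635 / 354145573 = 44.68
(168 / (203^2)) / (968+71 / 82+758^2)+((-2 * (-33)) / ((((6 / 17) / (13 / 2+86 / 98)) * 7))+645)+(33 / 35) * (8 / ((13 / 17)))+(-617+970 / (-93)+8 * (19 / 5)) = 8391385655975061491 / 32917769045018130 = 254.92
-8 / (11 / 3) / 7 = -24 / 77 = -0.31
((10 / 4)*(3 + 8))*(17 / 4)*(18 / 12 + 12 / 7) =42075 / 112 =375.67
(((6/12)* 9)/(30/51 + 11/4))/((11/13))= 3978/2497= 1.59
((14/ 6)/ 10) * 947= 6629/ 30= 220.97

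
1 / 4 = 0.25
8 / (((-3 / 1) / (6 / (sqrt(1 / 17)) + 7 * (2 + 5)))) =-392 / 3 - 16 * sqrt(17) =-196.64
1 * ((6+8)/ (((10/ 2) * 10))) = 0.28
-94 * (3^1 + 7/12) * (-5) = 10105/6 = 1684.17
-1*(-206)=206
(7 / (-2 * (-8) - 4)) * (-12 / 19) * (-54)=378 / 19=19.89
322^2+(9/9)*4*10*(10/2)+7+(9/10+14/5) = 1038947/10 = 103894.70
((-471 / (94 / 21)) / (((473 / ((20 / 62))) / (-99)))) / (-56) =-63585 / 501208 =-0.13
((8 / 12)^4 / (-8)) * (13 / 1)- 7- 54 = -4967 / 81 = -61.32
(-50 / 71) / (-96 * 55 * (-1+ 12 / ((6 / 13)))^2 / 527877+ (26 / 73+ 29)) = -642250350 / 21071389727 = -0.03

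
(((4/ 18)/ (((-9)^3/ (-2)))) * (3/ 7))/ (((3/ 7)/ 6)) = 8/ 2187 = 0.00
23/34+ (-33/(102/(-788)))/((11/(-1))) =-45/2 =-22.50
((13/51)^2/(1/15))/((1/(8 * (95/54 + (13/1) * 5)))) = 12184900/23409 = 520.52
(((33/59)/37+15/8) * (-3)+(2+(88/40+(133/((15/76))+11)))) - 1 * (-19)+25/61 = 11230533079/15979560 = 702.81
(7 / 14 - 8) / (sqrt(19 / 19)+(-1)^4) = -15 / 4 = -3.75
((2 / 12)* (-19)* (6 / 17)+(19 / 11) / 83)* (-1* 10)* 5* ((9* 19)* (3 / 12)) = 36388800 / 15521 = 2344.49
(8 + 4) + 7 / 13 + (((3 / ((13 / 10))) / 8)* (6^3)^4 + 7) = 627918001.08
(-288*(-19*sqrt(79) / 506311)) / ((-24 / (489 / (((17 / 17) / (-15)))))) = 1672380*sqrt(79) / 506311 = 29.36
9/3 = 3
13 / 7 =1.86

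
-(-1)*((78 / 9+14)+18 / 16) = 571 / 24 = 23.79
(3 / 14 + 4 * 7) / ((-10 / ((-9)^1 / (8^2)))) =711 / 1792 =0.40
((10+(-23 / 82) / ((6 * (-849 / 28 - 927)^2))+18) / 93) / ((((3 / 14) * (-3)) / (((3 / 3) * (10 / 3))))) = -69287165740576 / 44382671809065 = -1.56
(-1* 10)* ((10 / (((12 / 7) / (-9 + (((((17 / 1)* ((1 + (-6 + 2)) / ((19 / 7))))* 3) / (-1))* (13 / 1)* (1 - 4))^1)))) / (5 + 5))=244650 / 19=12876.32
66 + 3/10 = 66.30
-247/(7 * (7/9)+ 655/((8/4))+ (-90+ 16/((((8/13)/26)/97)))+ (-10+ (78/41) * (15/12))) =-91143/24282902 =-0.00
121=121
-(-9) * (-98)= -882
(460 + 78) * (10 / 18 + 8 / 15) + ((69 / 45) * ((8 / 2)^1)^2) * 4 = 30778 / 45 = 683.96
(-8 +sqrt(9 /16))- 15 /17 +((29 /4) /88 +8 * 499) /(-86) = -28073725 /514624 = -54.55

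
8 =8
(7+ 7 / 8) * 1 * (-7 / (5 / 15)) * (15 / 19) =-19845 / 152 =-130.56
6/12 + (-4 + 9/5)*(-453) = 9971/10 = 997.10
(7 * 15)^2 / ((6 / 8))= 14700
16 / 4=4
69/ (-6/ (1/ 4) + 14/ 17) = -1173/ 394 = -2.98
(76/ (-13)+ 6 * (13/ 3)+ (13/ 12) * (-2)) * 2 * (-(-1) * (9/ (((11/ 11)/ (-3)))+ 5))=-791.44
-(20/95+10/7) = -218/133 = -1.64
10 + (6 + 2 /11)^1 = 178 /11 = 16.18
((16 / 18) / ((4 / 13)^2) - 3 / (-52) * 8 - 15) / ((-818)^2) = -1205 / 156575016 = -0.00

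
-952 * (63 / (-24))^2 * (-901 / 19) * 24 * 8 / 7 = 162115128 / 19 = 8532375.16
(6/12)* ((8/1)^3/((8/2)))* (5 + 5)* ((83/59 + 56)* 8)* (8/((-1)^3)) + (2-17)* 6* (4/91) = -12624589560/5369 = -2351385.65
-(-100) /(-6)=-50 /3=-16.67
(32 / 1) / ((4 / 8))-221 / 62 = 3747 / 62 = 60.44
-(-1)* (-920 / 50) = -92 / 5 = -18.40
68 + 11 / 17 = 1167 / 17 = 68.65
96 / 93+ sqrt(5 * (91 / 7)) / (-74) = 32 / 31 -sqrt(65) / 74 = 0.92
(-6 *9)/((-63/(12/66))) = 12/77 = 0.16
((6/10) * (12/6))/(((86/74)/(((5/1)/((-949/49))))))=-10878/40807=-0.27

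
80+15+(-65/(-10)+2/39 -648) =-42623/78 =-546.45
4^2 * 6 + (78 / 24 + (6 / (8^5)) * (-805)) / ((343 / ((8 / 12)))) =809289361 / 8429568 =96.01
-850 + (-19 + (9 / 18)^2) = -3475 / 4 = -868.75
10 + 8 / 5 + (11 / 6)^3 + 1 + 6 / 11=229373 / 11880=19.31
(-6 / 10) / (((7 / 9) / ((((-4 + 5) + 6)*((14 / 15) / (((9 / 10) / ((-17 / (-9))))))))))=-476 / 45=-10.58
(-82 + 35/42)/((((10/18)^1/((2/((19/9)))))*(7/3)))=-39447/665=-59.32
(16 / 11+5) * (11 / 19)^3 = 8591 / 6859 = 1.25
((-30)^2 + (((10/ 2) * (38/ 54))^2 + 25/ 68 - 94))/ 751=40586957/ 37228572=1.09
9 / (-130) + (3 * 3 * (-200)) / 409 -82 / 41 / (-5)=-216413 / 53170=-4.07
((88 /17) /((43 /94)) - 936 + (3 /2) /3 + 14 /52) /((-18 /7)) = 10243289 /28509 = 359.30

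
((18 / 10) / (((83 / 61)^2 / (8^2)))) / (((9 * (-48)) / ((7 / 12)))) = -26047 / 310005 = -0.08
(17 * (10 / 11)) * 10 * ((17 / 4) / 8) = 7225 / 88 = 82.10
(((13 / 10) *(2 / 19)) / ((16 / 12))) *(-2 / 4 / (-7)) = 39 / 5320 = 0.01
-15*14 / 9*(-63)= 1470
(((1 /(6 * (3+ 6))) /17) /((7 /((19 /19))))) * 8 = 4 /3213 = 0.00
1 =1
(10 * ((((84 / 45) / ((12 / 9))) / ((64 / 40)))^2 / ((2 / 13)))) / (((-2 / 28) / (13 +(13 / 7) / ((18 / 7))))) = -5506865 / 576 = -9560.53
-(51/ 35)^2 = -2601/ 1225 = -2.12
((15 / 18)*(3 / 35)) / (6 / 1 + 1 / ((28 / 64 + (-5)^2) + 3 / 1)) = 65 / 5492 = 0.01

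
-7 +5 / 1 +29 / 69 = -109 / 69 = -1.58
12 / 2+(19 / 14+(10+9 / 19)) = 4743 / 266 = 17.83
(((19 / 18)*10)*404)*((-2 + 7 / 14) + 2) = 19190 / 9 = 2132.22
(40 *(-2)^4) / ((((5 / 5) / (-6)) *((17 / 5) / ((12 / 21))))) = -76800 / 119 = -645.38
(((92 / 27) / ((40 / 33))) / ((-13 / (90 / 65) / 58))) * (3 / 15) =-14674 / 4225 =-3.47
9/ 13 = 0.69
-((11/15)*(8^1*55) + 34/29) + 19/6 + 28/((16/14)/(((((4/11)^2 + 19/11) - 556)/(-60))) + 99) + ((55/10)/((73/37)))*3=-30732219380725/98492203491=-312.03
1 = 1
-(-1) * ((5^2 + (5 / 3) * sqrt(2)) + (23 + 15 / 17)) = 5 * sqrt(2) / 3 + 831 / 17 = 51.24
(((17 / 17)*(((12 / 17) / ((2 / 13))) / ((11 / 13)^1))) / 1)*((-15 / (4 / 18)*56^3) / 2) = -6010018560 / 187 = -32139136.68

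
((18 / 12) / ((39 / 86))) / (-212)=-43 / 2756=-0.02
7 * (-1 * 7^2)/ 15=-343/ 15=-22.87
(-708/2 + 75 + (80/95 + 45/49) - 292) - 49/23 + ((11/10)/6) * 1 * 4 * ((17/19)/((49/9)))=-61160822/107065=-571.25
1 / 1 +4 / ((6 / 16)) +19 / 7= 302 / 21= 14.38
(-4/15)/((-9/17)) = 68/135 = 0.50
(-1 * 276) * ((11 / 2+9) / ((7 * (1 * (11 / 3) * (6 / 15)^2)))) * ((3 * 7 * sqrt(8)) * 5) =-2251125 * sqrt(2) / 11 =-289415.59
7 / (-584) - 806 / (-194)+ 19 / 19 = 291321 / 56648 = 5.14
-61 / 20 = -3.05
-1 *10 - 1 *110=-120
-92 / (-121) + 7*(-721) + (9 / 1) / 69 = -14043322 / 2783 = -5046.11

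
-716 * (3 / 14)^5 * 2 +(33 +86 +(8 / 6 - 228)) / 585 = -0.83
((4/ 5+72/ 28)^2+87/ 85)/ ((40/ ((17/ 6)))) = 258023/ 294000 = 0.88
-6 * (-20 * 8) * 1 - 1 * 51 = 909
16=16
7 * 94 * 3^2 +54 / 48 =47385 / 8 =5923.12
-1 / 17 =-0.06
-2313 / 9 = -257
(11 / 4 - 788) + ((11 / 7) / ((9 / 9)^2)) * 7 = -3097 / 4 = -774.25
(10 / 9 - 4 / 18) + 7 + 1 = 80 / 9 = 8.89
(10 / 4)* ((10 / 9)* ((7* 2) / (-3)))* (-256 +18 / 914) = 40944050 / 12339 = 3318.26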